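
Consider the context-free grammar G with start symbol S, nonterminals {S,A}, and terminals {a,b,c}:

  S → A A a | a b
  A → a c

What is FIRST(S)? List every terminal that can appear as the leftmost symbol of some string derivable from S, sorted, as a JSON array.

Compute FIRST by fixpoint:
[1]
  A via A→a c: +{a}
  S via S→A A a: +{a}
  FIRST(S)={a}  FIRST(A)={a}
[2] (stable)
  FIRST(S)={a}  FIRST(A)={a}

FIRST(S) = ["a"]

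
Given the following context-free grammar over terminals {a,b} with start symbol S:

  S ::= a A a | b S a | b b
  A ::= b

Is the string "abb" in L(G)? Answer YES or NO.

CNF form of G:
  S -> T0 X2 | T1 T1 | T1 X3
  A -> b
  T0 -> a
  T1 -> b
  X2 -> A T0
  X3 -> S T0

Fill CYK table bottom-up:
  T[0,0] 'a' = {T0}  orig:{}
  T[1,1] 'b' = {A,T1}  orig:{A}
  T[2,2] 'b' = {A,T1}  orig:{A}
  T[0,1] 'ab' = ∅
  T[1,2] 'bb' = {S}
  T[0,2] 'abb' = ∅

S ∉ T[0,2] ⇒ NO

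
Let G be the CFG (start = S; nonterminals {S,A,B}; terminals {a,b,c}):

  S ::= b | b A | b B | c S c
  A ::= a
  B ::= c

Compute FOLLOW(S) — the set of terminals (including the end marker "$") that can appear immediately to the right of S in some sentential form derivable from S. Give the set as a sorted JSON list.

FIRST sets, iterate to fixpoint:
iter 1:
  A via A→a: +{a}
  B via B→c: +{c}
  S via S→b: +{b}
  S via S→c S c: +{c}
  S: {b,c}  A: {a}  B: {c}
iter 2: — fixpoint
  S: {b,c}  A: {a}  B: {c}

FOLLOW iteration:
FOLLOW(S) := {$}
pass 1:
  S→b A: FOLLOW(A) ⊇ FOLLOW(S) ⊇ {$}; new: +{$}
  S→b B: FOLLOW(B) ⊇ FOLLOW(S) ⊇ {$}; new: +{$}
  S→c S c: FOLLOW(S) ⊇ FIRST(c) = {c}; new: +{c}
  FOLLOW(S)={$,c}  FOLLOW(A)={$}  FOLLOW(B)={$}
pass 2:
  S→b A: FOLLOW(A) ⊇ FOLLOW(S) ⊇ {$,c}; new: +{c}
  S→b B: FOLLOW(B) ⊇ FOLLOW(S) ⊇ {$,c}; new: +{c}
  FOLLOW(S)={$,c}  FOLLOW(A)={$,c}  FOLLOW(B)={$,c}
pass 3: (no change)
  FOLLOW(S)={$,c}  FOLLOW(A)={$,c}  FOLLOW(B)={$,c}

FOLLOW(S) = ["$", "c"]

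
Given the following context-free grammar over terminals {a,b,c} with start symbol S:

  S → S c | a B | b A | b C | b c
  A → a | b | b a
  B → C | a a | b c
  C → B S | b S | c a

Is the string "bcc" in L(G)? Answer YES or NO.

Convert to CNF:
  S -> S T2 | T0 A | T0 C | T0 T2 | T1 B
  A -> T0 T1 | a | b
  B -> B S | T0 S | T0 T2 | T1 T1 | T2 T1
  C -> B S | T0 S | T2 T1
  T0 -> b
  T1 -> a
  T2 -> c

Fill CYK table bottom-up:
  T[0,0] 'b' = {A,T0}  orig:{A}
  T[1,1] 'c' = {T2}  orig:{}
  T[2,2] 'c' = {T2}  orig:{}
  T[0,1] 'bc' = {B,S}
  T[1,2] 'cc' = ∅
  T[0,2] 'bcc' = {S}

S ∈ T[0,2] ⇒ YES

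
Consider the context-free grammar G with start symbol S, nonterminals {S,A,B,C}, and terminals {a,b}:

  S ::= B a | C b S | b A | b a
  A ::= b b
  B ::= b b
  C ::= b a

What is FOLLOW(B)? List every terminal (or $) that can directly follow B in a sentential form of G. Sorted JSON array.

Compute FIRST by fixpoint:
[1]
  A via A→b b: +{b}
  B via B→b b: +{b}
  C via C→b a: +{b}
  S via S→B a: +{b}
  FIRST(S)={b}  FIRST(A)={b}  FIRST(B)={b}  FIRST(C)={b}
[2] (no change)
  FIRST(S)={b}  FIRST(A)={b}  FIRST(B)={b}  FIRST(C)={b}

FOLLOW iteration:
seed FOLLOW(S) with $
iter 1:
  S→B a: FOLLOW(B) ⊇ FIRST(a) = {a}; new: +{a}
  S→C b S: FOLLOW(C) ⊇ FIRST(b) = {b}; new: +{b}
  S→b A: FOLLOW(A) ⊇ FOLLOW(S) ⊇ {$}; new: +{$}
  FOLLOW(S)={$}  FOLLOW(A)={$}  FOLLOW(B)={a}  FOLLOW(C)={b}
iter 2: (no change)
  FOLLOW(S)={$}  FOLLOW(A)={$}  FOLLOW(B)={a}  FOLLOW(C)={b}

FOLLOW(B) = ["a"]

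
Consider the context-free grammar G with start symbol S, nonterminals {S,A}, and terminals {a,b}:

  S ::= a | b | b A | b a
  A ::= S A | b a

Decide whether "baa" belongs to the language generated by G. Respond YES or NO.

CNF form of G:
  S -> T0 A | T0 T1 | a | b
  A -> S A | T0 T1
  T0 -> b
  T1 -> a

Fill CYK table bottom-up:
  T[0,0] 'b' = {S,T0}  orig:{S}
  T[1,1] 'a' = {S,T1}  orig:{S}
  T[2,2] 'a' = {S,T1}  orig:{S}
  T[0,1] 'ba' = {A,S}
  T[1,2] 'aa' = ∅
  T[0,2] 'baa' = ∅

S ∉ T[0,2] ⇒ NO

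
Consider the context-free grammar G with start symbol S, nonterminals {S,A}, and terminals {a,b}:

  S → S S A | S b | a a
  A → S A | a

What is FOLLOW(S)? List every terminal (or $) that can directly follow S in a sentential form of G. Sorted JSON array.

FIRST sets, iterate to fixpoint:
[1]
  A via A→a: +{a}
  S via S→a a: +{a}
  FIRST[S]={a}  FIRST[A]={a}
[2] — fixpoint
  FIRST[S]={a}  FIRST[A]={a}

Compute FOLLOW by fixpoint:
FOLLOW(S) := {$}
round 1:
  A→S A: FOLLOW(S) ⊇ FIRST(A) = {a}; new: +{a}
  S→S S A: FOLLOW(A) ⊇ FOLLOW(S) ⊇ {$,a}; new: +{$,a}
  S→S b: FOLLOW(S) ⊇ FIRST(b) = {b}; new: +{b}
  FOLLOW(S)={$,a,b}  FOLLOW(A)={$,a}
round 2:
  S→S S A: FOLLOW(A) ⊇ FOLLOW(S) ⊇ {$,a,b}; new: +{b}
  FOLLOW(S)={$,a,b}  FOLLOW(A)={$,a,b}
round 3: (no change)
  FOLLOW(S)={$,a,b}  FOLLOW(A)={$,a,b}

FOLLOW(S) = ["$", "a", "b"]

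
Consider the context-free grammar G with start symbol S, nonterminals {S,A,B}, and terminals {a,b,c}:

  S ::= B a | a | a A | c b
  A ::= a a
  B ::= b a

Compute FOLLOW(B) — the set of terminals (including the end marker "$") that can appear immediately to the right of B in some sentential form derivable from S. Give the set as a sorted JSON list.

Compute FIRST by fixpoint:
pass 1:
  A via A→a a: +{a}
  B via B→b a: +{b}
  S via S→B a: +{b}
  S via S→a: +{a}
  S via S→c b: +{c}
  S: {a,b,c}  A: {a}  B: {b}
pass 2: done
  S: {a,b,c}  A: {a}  B: {b}

FOLLOW iteration:
initialize: $ ∈ FOLLOW(S)
[1]
  S→B a: FOLLOW(B) ⊇ FIRST(a) = {a}; new: +{a}
  S→a A: FOLLOW(A) ⊇ FOLLOW(S) ⊇ {$}; new: +{$}
  S: {$}  A: {$}  B: {a}
[2] (no change)
  S: {$}  A: {$}  B: {a}

FOLLOW(B) = ["a"]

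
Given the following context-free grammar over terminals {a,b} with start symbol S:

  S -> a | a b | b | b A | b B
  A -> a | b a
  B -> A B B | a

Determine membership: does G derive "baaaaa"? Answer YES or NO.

Convert to CNF:
  S -> T0 A | T0 B | T1 T0 | a | b
  A -> T0 T1 | a
  B -> A X2 | a
  T0 -> b
  T1 -> a
  X2 -> B B

Fill CYK table bottom-up:
  cell(0,0) b: {S,T0}  orig:{S}
  cell(1,1) a: {A,B,S,T1}  orig:{A,B,S}
  cell(2,2) a: {A,B,S,T1}  orig:{A,B,S}
  cell(3,3) a: {A,B,S,T1}  orig:{A,B,S}
  cell(4,4) a: {A,B,S,T1}  orig:{A,B,S}
  cell(5,5) a: {A,B,S,T1}  orig:{A,B,S}
  cell(0,1) ba: {A,S}
  cell(1,2) aa: {X2}  orig:{}
  cell(2,3) aa: {X2}  orig:{}
  cell(3,4) aa: {X2}  orig:{}
  cell(4,5) aa: {X2}  orig:{}
  cell(0,2) baa: ∅
  cell(1,3) aaa: {B}
  cell(2,4) aaa: {B}
  cell(3,5) aaa: {B}
  cell(0,3) baaa: {B,S}
  cell(1,4) aaaa: {X2}  orig:{}
  cell(2,5) aaaa: {X2}  orig:{}
  cell(0,4) baaaa: {X2}  orig:{}
  cell(1,5) aaaaa: {B}
  cell(0,5) baaaaa: {B,S}

S ∈ T[0,5] ⇒ YES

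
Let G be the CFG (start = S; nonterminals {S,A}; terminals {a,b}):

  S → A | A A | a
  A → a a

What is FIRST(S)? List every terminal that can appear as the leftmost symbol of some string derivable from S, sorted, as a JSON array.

FIRST iteration:
[1]
  A via A→a a: +{a}
  S via S→A: +{a}
  S: {a}  A: {a}
[2] (no change)
  S: {a}  A: {a}

FIRST(S) = ["a"]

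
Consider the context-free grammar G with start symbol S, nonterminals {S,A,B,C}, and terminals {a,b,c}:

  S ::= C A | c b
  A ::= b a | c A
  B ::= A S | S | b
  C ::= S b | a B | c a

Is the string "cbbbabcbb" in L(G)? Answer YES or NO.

CNF form of G:
  S -> C A | T2 T0
  A -> T0 T1 | T2 A
  B -> A S | C A | T2 T0 | b
  C -> S T0 | T1 B | T2 T1
  T0 -> b
  T1 -> a
  T2 -> c

CYK table (by increasing span):
  T[0,0] 'c' = {T2}  orig:{}
  T[1,1] 'b' = {B,T0}  orig:{B}
  T[2,2] 'b' = {B,T0}  orig:{B}
  T[3,3] 'b' = {B,T0}  orig:{B}
  T[4,4] 'a' = {T1}  orig:{}
  T[5,5] 'b' = {B,T0}  orig:{B}
  T[6,6] 'c' = {T2}  orig:{}
  T[7,7] 'b' = {B,T0}  orig:{B}
  T[8,8] 'b' = {B,T0}  orig:{B}
  T[0,1] 'cb' = {B,S}
  T[1,2] 'bb' = ∅
  T[2,3] 'bb' = ∅
  T[3,4] 'ba' = {A}
  T[4,5] 'ab' = {C}
  T[5,6] 'bc' = ∅
  T[6,7] 'cb' = {B,S}
  T[7,8] 'bb' = ∅
  T[0,2] 'cbb' = {C}
  T[1,3] 'bbb' = ∅
  T[2,4] 'bba' = ∅
  T[3,5] 'bab' = ∅
  T[4,6] 'abc' = ∅
  T[5,7] 'bcb' = ∅
  T[6,8] 'cbb' = {C}
  T[0,3] 'cbbb' = ∅
  T[1,4] 'bbba' = ∅
  T[2,5] 'bbab' = ∅
  T[3,6] 'babc' = ∅
  T[4,7] 'abcb' = ∅
  T[5,8] 'bcbb' = ∅
  T[0,4] 'cbbba' = {B,S}
  T[1,5] 'bbbab' = ∅
  T[2,6] 'bbabc' = ∅
  T[3,7] 'babcb' = ∅
  T[4,8] 'abcbb' = ∅
  T[0,5] 'cbbbab' = {C}
  T[1,6] 'bbbabc' = ∅
  T[2,7] 'bbabcb' = ∅
  T[3,8] 'babcbb' = ∅
  T[0,6] 'cbbbabc' = ∅
  T[1,7] 'bbbabcb' = ∅
  T[2,8] 'bbabcbb' = ∅
  T[0,7] 'cbbbabcb' = ∅
  T[1,8] 'bbbabcbb' = ∅
  T[0,8] 'cbbbabcbb' = ∅

S ∉ T[0,8] ⇒ NO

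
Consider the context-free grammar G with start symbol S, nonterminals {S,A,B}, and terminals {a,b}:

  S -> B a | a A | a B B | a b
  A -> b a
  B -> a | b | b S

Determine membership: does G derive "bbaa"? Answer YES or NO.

CNF form of G:
  S -> B T1 | T1 A | T1 T0 | T1 X2
  A -> T0 T1
  B -> T0 S | a | b
  T0 -> b
  T1 -> a
  X2 -> B B

Fill CYK table bottom-up:
  T[0,0] 'b' = {B,T0}  orig:{B}
  T[1,1] 'b' = {B,T0}  orig:{B}
  T[2,2] 'a' = {B,T1}  orig:{B}
  T[3,3] 'a' = {B,T1}  orig:{B}
  T[0,1] 'bb' = {X2}  orig:{}
  T[1,2] 'ba' = {A,S,X2}  orig:{A,S}
  T[2,3] 'aa' = {S,X2}  orig:{S}
  T[0,2] 'bba' = {B}
  T[1,3] 'baa' = {B}
  T[0,3] 'bbaa' = {S,X2}  orig:{S}

S ∈ T[0,3] ⇒ YES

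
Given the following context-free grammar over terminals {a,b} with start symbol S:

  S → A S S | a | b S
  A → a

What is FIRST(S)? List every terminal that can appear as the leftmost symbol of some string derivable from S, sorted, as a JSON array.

FIRST iteration:
pass 1:
  A via A→a: +{a}
  S via S→A S S: +{a}
  S via S→b S: +{b}
  FIRST[S]={a,b}  FIRST[A]={a}
pass 2: (stable)
  FIRST[S]={a,b}  FIRST[A]={a}

FIRST(S) = ["a", "b"]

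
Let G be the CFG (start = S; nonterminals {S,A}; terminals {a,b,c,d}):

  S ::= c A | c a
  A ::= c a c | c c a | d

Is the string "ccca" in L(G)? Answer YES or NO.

Convert to CNF:
  S -> T0 A | T0 T1
  A -> T0 X2 | T0 X3 | d
  T0 -> c
  T1 -> a
  X2 -> T1 T0
  X3 -> T0 T1

Fill CYK table bottom-up:
  cell(0,0) c: {T0}  orig:{}
  cell(1,1) c: {T0}  orig:{}
  cell(2,2) c: {T0}  orig:{}
  cell(3,3) a: {T1}  orig:{}
  cell(0,1) cc: ∅
  cell(1,2) cc: ∅
  cell(2,3) ca: {S,X3}  orig:{S}
  cell(0,2) ccc: ∅
  cell(1,3) cca: {A}
  cell(0,3) ccca: {S}

S ∈ T[0,3] ⇒ YES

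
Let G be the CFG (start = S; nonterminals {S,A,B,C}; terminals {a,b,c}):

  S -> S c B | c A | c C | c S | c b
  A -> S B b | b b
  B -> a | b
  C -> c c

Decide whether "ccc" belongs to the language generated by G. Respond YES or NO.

CNF form of G:
  S -> S X3 | T1 A | T1 C | T1 S | T1 T0
  A -> S X2 | T0 T0
  B -> a | b
  C -> T1 T1
  T0 -> b
  T1 -> c
  X2 -> B T0
  X3 -> T1 B

CYK table (by increasing span):
  T[0,0] 'c' = {T1}  orig:{}
  T[1,1] 'c' = {T1}  orig:{}
  T[2,2] 'c' = {T1}  orig:{}
  T[0,1] 'cc' = {C}
  T[1,2] 'cc' = {C}
  T[0,2] 'ccc' = {S}

S ∈ T[0,2] ⇒ YES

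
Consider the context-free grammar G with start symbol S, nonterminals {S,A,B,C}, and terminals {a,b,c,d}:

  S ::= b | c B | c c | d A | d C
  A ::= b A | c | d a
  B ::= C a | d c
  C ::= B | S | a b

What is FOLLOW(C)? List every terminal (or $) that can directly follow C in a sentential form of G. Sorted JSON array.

FIRST iteration:
pass 1:
  A via A→b A: +{b}
  A via A→c: +{c}
  A via A→d a: +{d}
  B via B→d c: +{d}
  C via C→B: +{d}
  C via C→a b: +{a}
  S via S→b: +{b}
  S via S→c B: +{c}
  S via S→d A: +{d}
  FIRST(S)={b,c,d}  FIRST(A)={b,c,d}  FIRST(B)={d}  FIRST(C)={a,d}
pass 2:
  B via B→C a: +{a}
  C via C→S: +{b,c}
  FIRST(S)={b,c,d}  FIRST(A)={b,c,d}  FIRST(B)={a,d}  FIRST(C)={a,b,c,d}
pass 3:
  B via B→C a: +{b,c}
  FIRST(S)={b,c,d}  FIRST(A)={b,c,d}  FIRST(B)={a,b,c,d}  FIRST(C)={a,b,c,d}
pass 4: — fixpoint
  FIRST(S)={b,c,d}  FIRST(A)={b,c,d}  FIRST(B)={a,b,c,d}  FIRST(C)={a,b,c,d}

FOLLOW iteration:
seed FOLLOW(S) with $
[1]
  B→C a: FOLLOW(C) ⊇ FIRST(a) = {a}; new: +{a}
  C→B: FOLLOW(B) ⊇ FOLLOW(C) ⊇ {a}; new: +{a}
  C→S: FOLLOW(S) ⊇ FOLLOW(C) ⊇ {a}; new: +{a}
  S→c B: FOLLOW(B) ⊇ FOLLOW(S) ⊇ {$,a}; new: +{$}
  S→d A: FOLLOW(A) ⊇ FOLLOW(S) ⊇ {$,a}; new: +{$,a}
  S→d C: FOLLOW(C) ⊇ FOLLOW(S) ⊇ {$,a}; new: +{$}
  FOLLOW[S]={$,a}  FOLLOW[A]={$,a}  FOLLOW[B]={$,a}  FOLLOW[C]={$,a}
[2] done
  FOLLOW[S]={$,a}  FOLLOW[A]={$,a}  FOLLOW[B]={$,a}  FOLLOW[C]={$,a}

FOLLOW(C) = ["$", "a"]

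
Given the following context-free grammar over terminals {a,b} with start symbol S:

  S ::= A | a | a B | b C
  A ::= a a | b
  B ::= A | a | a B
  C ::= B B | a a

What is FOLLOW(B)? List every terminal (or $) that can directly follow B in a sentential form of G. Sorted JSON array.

Compute FIRST by fixpoint:
pass 1:
  A via A→a a: +{a}
  A via A→b: +{b}
  B via B→A: +{a,b}
  C via C→B B: +{a,b}
  S via S→A: +{a,b}
  FIRST(S)={a,b}  FIRST(A)={a,b}  FIRST(B)={a,b}  FIRST(C)={a,b}
pass 2: (stable)
  FIRST(S)={a,b}  FIRST(A)={a,b}  FIRST(B)={a,b}  FIRST(C)={a,b}

FOLLOW sets:
FOLLOW(S) := {$}
iter 1:
  C→B B: FOLLOW(B) ⊇ FIRST(B) = {a,b}; new: +{a,b}
  S→A: FOLLOW(A) ⊇ FOLLOW(S) ⊇ {$}; new: +{$}
  S→a B: FOLLOW(B) ⊇ FOLLOW(S) ⊇ {$}; new: +{$}
  S→b C: FOLLOW(C) ⊇ FOLLOW(S) ⊇ {$}; new: +{$}
  FOLLOW(S)={$}  FOLLOW(A)={$}  FOLLOW(B)={$,a,b}  FOLLOW(C)={$}
iter 2:
  B→A: FOLLOW(A) ⊇ FOLLOW(B) ⊇ {$,a,b}; new: +{a,b}
  FOLLOW(S)={$}  FOLLOW(A)={$,a,b}  FOLLOW(B)={$,a,b}  FOLLOW(C)={$}
iter 3: (stable)
  FOLLOW(S)={$}  FOLLOW(A)={$,a,b}  FOLLOW(B)={$,a,b}  FOLLOW(C)={$}

FOLLOW(B) = ["$", "a", "b"]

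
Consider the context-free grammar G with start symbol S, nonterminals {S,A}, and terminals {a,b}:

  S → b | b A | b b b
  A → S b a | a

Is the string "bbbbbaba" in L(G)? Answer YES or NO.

Convert to CNF:
  S -> T0 A | T0 X3 | b
  A -> S X2 | a
  T0 -> b
  T1 -> a
  X2 -> T0 T1
  X3 -> T0 T0

CYK fill:
  [0..0]={S,T0}  "b"  orig:{S}
  [1..1]={S,T0}  "b"  orig:{S}
  [2..2]={S,T0}  "b"  orig:{S}
  [3..3]={S,T0}  "b"  orig:{S}
  [4..4]={S,T0}  "b"  orig:{S}
  [5..5]={A,T1}  "a"  orig:{A}
  [6..6]={S,T0}  "b"  orig:{S}
  [7..7]={A,T1}  "a"  orig:{A}
  [0..1]={X3}  "bb"  orig:{}
  [1..2]={X3}  "bb"  orig:{}
  [2..3]={X3}  "bb"  orig:{}
  [3..4]={X3}  "bb"  orig:{}
  [4..5]={S,X2}  "ba"  orig:{S}
  [5..6]=∅  "ab"
  [6..7]={S,X2}  "ba"  orig:{S}
  [0..2]={S}  "bbb"
  [1..3]={S}  "bbb"
  [2..4]={S}  "bbb"
  [3..5]={A}  "bba"
  [4..6]=∅  "bab"
  [5..7]=∅  "aba"
  [0..3]=∅  "bbbb"
  [1..4]=∅  "bbbb"
  [2..5]={S}  "bbba"
  [3..6]=∅  "bbab"
  [4..7]={A}  "baba"
  [0..4]=∅  "bbbbb"
  [1..5]={A}  "bbbba"
  [2..6]=∅  "bbbab"
  [3..7]={S}  "bbaba"
  [0..5]={S}  "bbbbba"
  [1..6]=∅  "bbbbab"
  [2..7]={A}  "bbbaba"
  [0..6]=∅  "bbbbbab"
  [1..7]={S}  "bbbbaba"
  [0..7]={A}  "bbbbbaba"

S ∉ T[0,7] ⇒ NO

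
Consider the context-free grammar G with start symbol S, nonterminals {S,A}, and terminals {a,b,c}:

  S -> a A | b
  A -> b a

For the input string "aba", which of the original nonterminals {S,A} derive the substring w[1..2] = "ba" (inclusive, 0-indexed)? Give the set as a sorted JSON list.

Convert to CNF:
  S -> T1 A | b
  A -> T0 T1
  T0 -> b
  T1 -> a

CYK fill, restricted to cells inside w[1..2]:
  cell(1,1) b: {S,T0}  orig:{S}
  cell(2,2) a: {T1}  orig:{}
  cell(1,2) ba: {A}

Original NTs in T[1,2] deriving "ba": ["A"]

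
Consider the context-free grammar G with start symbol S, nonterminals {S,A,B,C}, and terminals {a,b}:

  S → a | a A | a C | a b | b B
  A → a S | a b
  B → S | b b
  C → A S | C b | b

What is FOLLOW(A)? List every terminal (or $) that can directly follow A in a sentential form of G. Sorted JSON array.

FIRST iteration:
iter 1:
  A via A→a S: +{a}
  B via B→b b: +{b}
  C via C→A S: +{a}
  C via C→b: +{b}
  S via S→a: +{a}
  S via S→b B: +{b}
  S: {a,b}  A: {a}  B: {b}  C: {a,b}
iter 2:
  B via B→S: +{a}
  S: {a,b}  A: {a}  B: {a,b}  C: {a,b}
iter 3: — fixpoint
  S: {a,b}  A: {a}  B: {a,b}  C: {a,b}

Compute FOLLOW by fixpoint:
seed FOLLOW(S) with $
[1]
  C→A S: FOLLOW(A) ⊇ FIRST(S) = {a,b}; new: +{a,b}
  C→C b: FOLLOW(C) ⊇ FIRST(b) = {b}; new: +{b}
  S→a A: FOLLOW(A) ⊇ FOLLOW(S) ⊇ {$}; new: +{$}
  S→a C: FOLLOW(C) ⊇ FOLLOW(S) ⊇ {$}; new: +{$}
  S→b B: FOLLOW(B) ⊇ FOLLOW(S) ⊇ {$}; new: +{$}
  FOLLOW[S]={$}  FOLLOW[A]={$,a,b}  FOLLOW[B]={$}  FOLLOW[C]={$,b}
[2]
  A→a S: FOLLOW(S) ⊇ FOLLOW(A) ⊇ {$,a,b}; new: +{a,b}
  S→a C: FOLLOW(C) ⊇ FOLLOW(S) ⊇ {$,a,b}; new: +{a}
  S→b B: FOLLOW(B) ⊇ FOLLOW(S) ⊇ {$,a,b}; new: +{a,b}
  FOLLOW[S]={$,a,b}  FOLLOW[A]={$,a,b}  FOLLOW[B]={$,a,b}  FOLLOW[C]={$,a,b}
[3] done
  FOLLOW[S]={$,a,b}  FOLLOW[A]={$,a,b}  FOLLOW[B]={$,a,b}  FOLLOW[C]={$,a,b}

FOLLOW(A) = ["$", "a", "b"]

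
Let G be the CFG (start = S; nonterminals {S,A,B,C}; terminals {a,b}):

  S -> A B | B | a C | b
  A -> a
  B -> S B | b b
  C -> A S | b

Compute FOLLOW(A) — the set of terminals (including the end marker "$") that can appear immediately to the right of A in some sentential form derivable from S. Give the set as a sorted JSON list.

Compute FIRST by fixpoint:
iter 1:
  A via A→a: +{a}
  B via B→b b: +{b}
  C via C→A S: +{a}
  C via C→b: +{b}
  S via S→A B: +{a}
  S via S→B: +{b}
  S: {a,b}  A: {a}  B: {b}  C: {a,b}
iter 2:
  B via B→S B: +{a}
  S: {a,b}  A: {a}  B: {a,b}  C: {a,b}
iter 3: — fixpoint
  S: {a,b}  A: {a}  B: {a,b}  C: {a,b}

FOLLOW sets:
initialize: $ ∈ FOLLOW(S)
pass 1:
  B→S B: FOLLOW(S) ⊇ FIRST(B) = {a,b}; new: +{a,b}
  C→A S: FOLLOW(A) ⊇ FIRST(S) = {a,b}; new: +{a,b}
  S→A B: FOLLOW(B) ⊇ FOLLOW(S) ⊇ {$,a,b}; new: +{$,a,b}
  S→a C: FOLLOW(C) ⊇ FOLLOW(S) ⊇ {$,a,b}; new: +{$,a,b}
  S: {$,a,b}  A: {a,b}  B: {$,a,b}  C: {$,a,b}
pass 2: done
  S: {$,a,b}  A: {a,b}  B: {$,a,b}  C: {$,a,b}

FOLLOW(A) = ["a", "b"]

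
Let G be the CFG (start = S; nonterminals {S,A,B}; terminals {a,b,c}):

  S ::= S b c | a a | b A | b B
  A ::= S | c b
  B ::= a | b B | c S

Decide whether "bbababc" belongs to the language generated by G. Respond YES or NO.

Convert to CNF:
  S -> S X4 | T0 A | T0 B | T2 T2
  A -> S X3 | T0 A | T0 B | T1 T0 | T2 T2
  B -> T0 B | T1 S | a
  T0 -> b
  T1 -> c
  T2 -> a
  X3 -> T0 T1
  X4 -> T0 T1

CYK table (by increasing span):
  cell(0,0) b: {T0}  orig:{}
  cell(1,1) b: {T0}  orig:{}
  cell(2,2) a: {B,T2}  orig:{B}
  cell(3,3) b: {T0}  orig:{}
  cell(4,4) a: {B,T2}  orig:{B}
  cell(5,5) b: {T0}  orig:{}
  cell(6,6) c: {T1}  orig:{}
  cell(0,1) bb: ∅
  cell(1,2) ba: {A,B,S}
  cell(2,3) ab: ∅
  cell(3,4) ba: {A,B,S}
  cell(4,5) ab: ∅
  cell(5,6) bc: {X3,X4}  orig:{}
  cell(0,2) bba: {A,B,S}
  cell(1,3) bab: ∅
  cell(2,4) aba: ∅
  cell(3,5) bab: ∅
  cell(4,6) abc: ∅
  cell(0,3) bbab: ∅
  cell(1,4) baba: ∅
  cell(2,5) abab: ∅
  cell(3,6) babc: {A,S}
  cell(0,4) bbaba: ∅
  cell(1,5) babab: ∅
  cell(2,6) ababc: ∅
  cell(0,5) bbabab: ∅
  cell(1,6) bababc: ∅
  cell(0,6) bbababc: ∅

S ∉ T[0,6] ⇒ NO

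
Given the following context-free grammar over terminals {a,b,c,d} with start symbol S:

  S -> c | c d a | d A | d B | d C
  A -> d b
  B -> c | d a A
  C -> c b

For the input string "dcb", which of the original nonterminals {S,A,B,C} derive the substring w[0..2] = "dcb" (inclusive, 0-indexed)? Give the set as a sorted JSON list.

Convert to CNF:
  S -> T0 A | T0 B | T0 C | T3 X5 | c
  A -> T0 T1
  B -> T0 X4 | c
  C -> T3 T1
  T0 -> d
  T1 -> b
  T2 -> a
  T3 -> c
  X4 -> T2 A
  X5 -> T0 T2

CYK table (by increasing span), restricted to cells inside w[0..2]:
  T[0,0] 'd' = {T0}  orig:{}
  T[1,1] 'c' = {B,S,T3}  orig:{B,S}
  T[2,2] 'b' = {T1}  orig:{}
  T[0,1] 'dc' = {S}
  T[1,2] 'cb' = {C}
  T[0,2] 'dcb' = {S}

Original NTs in T[0,2] deriving "dcb": ["S"]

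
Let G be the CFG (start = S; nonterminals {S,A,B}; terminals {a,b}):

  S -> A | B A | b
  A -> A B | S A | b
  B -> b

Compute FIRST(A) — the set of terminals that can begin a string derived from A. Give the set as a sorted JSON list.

Compute FIRST by fixpoint:
pass 1:
  A via A→b: +{b}
  B via B→b: +{b}
  S via S→A: +{b}
  FIRST(S)={b}  FIRST(A)={b}  FIRST(B)={b}
pass 2: done
  FIRST(S)={b}  FIRST(A)={b}  FIRST(B)={b}

FIRST(A) = ["b"]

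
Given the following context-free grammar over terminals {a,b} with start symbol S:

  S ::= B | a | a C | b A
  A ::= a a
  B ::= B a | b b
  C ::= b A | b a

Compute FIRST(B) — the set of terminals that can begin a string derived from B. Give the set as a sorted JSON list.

FIRST sets, iterate to fixpoint:
round 1:
  A via A→a a: +{a}
  B via B→b b: +{b}
  C via C→b A: +{b}
  S via S→B: +{b}
  S via S→a: +{a}
  FIRST(S)={a,b}  FIRST(A)={a}  FIRST(B)={b}  FIRST(C)={b}
round 2: (no change)
  FIRST(S)={a,b}  FIRST(A)={a}  FIRST(B)={b}  FIRST(C)={b}

FIRST(B) = ["b"]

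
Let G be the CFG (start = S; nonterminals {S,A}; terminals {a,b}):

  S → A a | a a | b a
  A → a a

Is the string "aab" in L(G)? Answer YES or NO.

CNF form of G:
  S -> A T0 | T0 T0 | T1 T0
  A -> T0 T0
  T0 -> a
  T1 -> b

CYK fill:
  T[0,0] 'a' = {T0}  orig:{}
  T[1,1] 'a' = {T0}  orig:{}
  T[2,2] 'b' = {T1}  orig:{}
  T[0,1] 'aa' = {A,S}
  T[1,2] 'ab' = ∅
  T[0,2] 'aab' = ∅

S ∉ T[0,2] ⇒ NO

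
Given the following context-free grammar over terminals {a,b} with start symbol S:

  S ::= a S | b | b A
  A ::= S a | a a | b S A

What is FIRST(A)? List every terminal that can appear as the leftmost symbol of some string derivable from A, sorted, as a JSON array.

FIRST sets, iterate to fixpoint:
round 1:
  A via A→a a: +{a}
  A via A→b S A: +{b}
  S via S→a S: +{a}
  S via S→b: +{b}
  FIRST(S)={a,b}  FIRST(A)={a,b}
round 2: — fixpoint
  FIRST(S)={a,b}  FIRST(A)={a,b}

FIRST(A) = ["a", "b"]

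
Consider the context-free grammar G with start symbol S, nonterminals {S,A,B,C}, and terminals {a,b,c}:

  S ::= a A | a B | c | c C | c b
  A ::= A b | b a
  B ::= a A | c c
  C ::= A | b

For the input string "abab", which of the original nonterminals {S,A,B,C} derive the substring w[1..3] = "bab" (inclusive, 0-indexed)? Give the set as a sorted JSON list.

Convert to CNF:
  S -> T1 A | T1 B | T2 C | T2 T0 | c
  A -> A T0 | T0 T1
  B -> T1 A | T2 T2
  C -> A T0 | T0 T1 | b
  T0 -> b
  T1 -> a
  T2 -> c

CYK table (by increasing span) — only the sub-triangle for w[1..3]:
  T[1,1] 'b' = {C,T0}  orig:{C}
  T[2,2] 'a' = {T1}  orig:{}
  T[3,3] 'b' = {C,T0}  orig:{C}
  T[1,2] 'ba' = {A,C}
  T[2,3] 'ab' = ∅
  T[1,3] 'bab' = {A,C}

Original NTs in T[1,3] deriving "bab": ["A", "C"]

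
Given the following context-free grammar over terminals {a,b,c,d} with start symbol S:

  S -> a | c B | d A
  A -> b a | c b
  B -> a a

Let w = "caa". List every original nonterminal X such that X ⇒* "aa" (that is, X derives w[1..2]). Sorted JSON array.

CNF form of G:
  S -> T2 B | T3 A | a
  A -> T0 T1 | T2 T0
  B -> T1 T1
  T0 -> b
  T1 -> a
  T2 -> c
  T3 -> d

CYK table (by increasing span) (cells [i..j] with 1 ≤ i ≤ j ≤ 2 only):
  T[1,1] 'a' = {S,T1}  orig:{S}
  T[2,2] 'a' = {S,T1}  orig:{S}
  T[1,2] 'aa' = {B}

Original NTs in T[1,2] deriving "aa": ["B"]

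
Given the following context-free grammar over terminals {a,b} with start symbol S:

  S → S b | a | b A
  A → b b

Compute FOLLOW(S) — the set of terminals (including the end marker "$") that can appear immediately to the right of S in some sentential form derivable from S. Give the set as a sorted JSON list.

FIRST iteration:
round 1:
  A via A→b b: +{b}
  S via S→a: +{a}
  S via S→b A: +{b}
  FIRST[S]={a,b}  FIRST[A]={b}
round 2: — fixpoint
  FIRST[S]={a,b}  FIRST[A]={b}

FOLLOW sets:
initialize: $ ∈ FOLLOW(S)
iter 1:
  S→S b: FOLLOW(S) ⊇ FIRST(b) = {b}; new: +{b}
  S→b A: FOLLOW(A) ⊇ FOLLOW(S) ⊇ {$,b}; new: +{$,b}
  FOLLOW(S)={$,b}  FOLLOW(A)={$,b}
iter 2: — fixpoint
  FOLLOW(S)={$,b}  FOLLOW(A)={$,b}

FOLLOW(S) = ["$", "b"]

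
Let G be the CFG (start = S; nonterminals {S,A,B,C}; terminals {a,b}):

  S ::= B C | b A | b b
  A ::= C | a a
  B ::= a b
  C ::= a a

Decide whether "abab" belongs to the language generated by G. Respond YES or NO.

CNF form of G:
  S -> B C | T1 A | T1 T1
  A -> T0 T0
  B -> T0 T1
  C -> T0 T0
  T0 -> a
  T1 -> b

Fill CYK table bottom-up:
  [0..0]={T0}  "a"  orig:{}
  [1..1]={T1}  "b"  orig:{}
  [2..2]={T0}  "a"  orig:{}
  [3..3]={T1}  "b"  orig:{}
  [0..1]={B}  "ab"
  [1..2]=∅  "ba"
  [2..3]={B}  "ab"
  [0..2]=∅  "aba"
  [1..3]=∅  "bab"
  [0..3]=∅  "abab"

S ∉ T[0,3] ⇒ NO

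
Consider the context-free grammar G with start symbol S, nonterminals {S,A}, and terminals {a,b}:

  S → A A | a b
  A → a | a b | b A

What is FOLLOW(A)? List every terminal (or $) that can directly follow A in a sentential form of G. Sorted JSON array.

FIRST sets, iterate to fixpoint:
[1]
  A via A→a: +{a}
  A via A→b A: +{b}
  S via S→A A: +{a,b}
  S: {a,b}  A: {a,b}
[2] (no change)
  S: {a,b}  A: {a,b}

FOLLOW sets:
seed FOLLOW(S) with $
pass 1:
  S→A A: FOLLOW(A) ⊇ FIRST(A) = {a,b}; new: +{a,b}
  S→A A: FOLLOW(A) ⊇ FOLLOW(S) ⊇ {$}; new: +{$}
  FOLLOW[S]={$}  FOLLOW[A]={$,a,b}
pass 2: — fixpoint
  FOLLOW[S]={$}  FOLLOW[A]={$,a,b}

FOLLOW(A) = ["$", "a", "b"]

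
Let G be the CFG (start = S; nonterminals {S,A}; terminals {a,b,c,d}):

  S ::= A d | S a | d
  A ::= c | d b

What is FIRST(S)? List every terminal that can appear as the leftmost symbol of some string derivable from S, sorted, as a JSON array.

Compute FIRST by fixpoint:
pass 1:
  A via A→c: +{c}
  A via A→d b: +{d}
  S via S→A d: +{c,d}
  FIRST[S]={c,d}  FIRST[A]={c,d}
pass 2: done
  FIRST[S]={c,d}  FIRST[A]={c,d}

FIRST(S) = ["c", "d"]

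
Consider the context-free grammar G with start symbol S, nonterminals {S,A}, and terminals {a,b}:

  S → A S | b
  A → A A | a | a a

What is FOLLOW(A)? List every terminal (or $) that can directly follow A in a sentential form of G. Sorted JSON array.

FIRST sets, iterate to fixpoint:
[1]
  A via A→a: +{a}
  S via S→A S: +{a}
  S via S→b: +{b}
  S: {a,b}  A: {a}
[2] — fixpoint
  S: {a,b}  A: {a}

FOLLOW sets:
initialize: $ ∈ FOLLOW(S)
iter 1:
  A→A A: FOLLOW(A) ⊇ FIRST(A) = {a}; new: +{a}
  S→A S: FOLLOW(A) ⊇ FIRST(S) = {a,b}; new: +{b}
  FOLLOW(S)={$}  FOLLOW(A)={a,b}
iter 2: (no change)
  FOLLOW(S)={$}  FOLLOW(A)={a,b}

FOLLOW(A) = ["a", "b"]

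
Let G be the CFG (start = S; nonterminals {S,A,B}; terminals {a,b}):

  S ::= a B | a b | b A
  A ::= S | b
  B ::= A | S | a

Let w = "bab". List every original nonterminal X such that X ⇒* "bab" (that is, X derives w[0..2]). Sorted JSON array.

Convert to CNF:
  S -> T0 B | T0 T1 | T1 A
  A -> T0 B | T0 T1 | T1 A | b
  B -> T0 B | T0 T1 | T1 A | a | b
  T0 -> a
  T1 -> b

CYK table (by increasing span), restricted to cells inside w[0..2]:
  cell(0,0) b: {A,B,T1}  orig:{A,B}
  cell(1,1) a: {B,T0}  orig:{B}
  cell(2,2) b: {A,B,T1}  orig:{A,B}
  cell(0,1) ba: ∅
  cell(1,2) ab: {A,B,S}
  cell(0,2) bab: {A,B,S}

Original NTs in T[0,2] deriving "bab": ["A", "B", "S"]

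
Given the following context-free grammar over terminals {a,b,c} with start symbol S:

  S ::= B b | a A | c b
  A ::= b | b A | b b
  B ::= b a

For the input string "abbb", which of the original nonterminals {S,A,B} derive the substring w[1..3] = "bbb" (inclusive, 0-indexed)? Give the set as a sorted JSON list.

Convert to CNF:
  S -> B T0 | T1 A | T2 T0
  A -> T0 A | T0 T0 | b
  B -> T0 T1
  T0 -> b
  T1 -> a
  T2 -> c

CYK table (by increasing span) (cells [i..j] with 1 ≤ i ≤ j ≤ 3 only):
  [1..1]={A,T0}  "b"  orig:{A}
  [2..2]={A,T0}  "b"  orig:{A}
  [3..3]={A,T0}  "b"  orig:{A}
  [1..2]={A}  "bb"
  [2..3]={A}  "bb"
  [1..3]={A}  "bbb"

Original NTs in T[1,3] deriving "bbb": ["A"]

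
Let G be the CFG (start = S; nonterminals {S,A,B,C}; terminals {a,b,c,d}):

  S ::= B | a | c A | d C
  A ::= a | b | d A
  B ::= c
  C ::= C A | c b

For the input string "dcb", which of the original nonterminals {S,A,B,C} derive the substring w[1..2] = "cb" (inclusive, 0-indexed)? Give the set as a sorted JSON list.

CNF form of G:
  S -> T0 C | T1 A | a | c
  A -> T0 A | a | b
  B -> c
  C -> C A | T1 T2
  T0 -> d
  T1 -> c
  T2 -> b

Fill CYK table bottom-up — only the sub-triangle for w[1..2]:
  cell(1,1) c: {B,S,T1}  orig:{B,S}
  cell(2,2) b: {A,T2}  orig:{A}
  cell(1,2) cb: {C,S}

Original NTs in T[1,2] deriving "cb": ["C", "S"]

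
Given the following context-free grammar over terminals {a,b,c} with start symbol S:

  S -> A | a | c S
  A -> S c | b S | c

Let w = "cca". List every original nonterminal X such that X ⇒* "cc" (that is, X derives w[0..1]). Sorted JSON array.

Convert to CNF:
  S -> S T0 | T0 S | T1 S | a | c
  A -> S T0 | T1 S | c
  T0 -> c
  T1 -> b

CYK table (by increasing span) (cells [i..j] with 0 ≤ i ≤ j ≤ 1 only):
  T[0,0] 'c' = {A,S,T0}  orig:{A,S}
  T[1,1] 'c' = {A,S,T0}  orig:{A,S}
  T[0,1] 'cc' = {A,S}

Original NTs in T[0,1] deriving "cc": ["A", "S"]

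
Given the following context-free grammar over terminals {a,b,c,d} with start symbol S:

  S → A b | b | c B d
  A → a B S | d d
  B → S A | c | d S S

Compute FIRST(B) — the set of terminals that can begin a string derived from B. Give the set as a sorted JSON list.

Compute FIRST by fixpoint:
pass 1:
  A via A→a B S: +{a}
  A via A→d d: +{d}
  B via B→c: +{c}
  B via B→d S S: +{d}
  S via S→A b: +{a,d}
  S via S→b: +{b}
  S via S→c B d: +{c}
  S: {a,b,c,d}  A: {a,d}  B: {c,d}
pass 2:
  B via B→S A: +{a,b}
  S: {a,b,c,d}  A: {a,d}  B: {a,b,c,d}
pass 3: (no change)
  S: {a,b,c,d}  A: {a,d}  B: {a,b,c,d}

FIRST(B) = ["a", "b", "c", "d"]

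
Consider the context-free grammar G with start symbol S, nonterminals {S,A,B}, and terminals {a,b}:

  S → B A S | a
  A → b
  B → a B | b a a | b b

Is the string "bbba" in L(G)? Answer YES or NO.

CNF form of G:
  S -> B X3 | a
  A -> b
  B -> T0 B | T1 T1 | T1 X2
  T0 -> a
  T1 -> b
  X2 -> T0 T0
  X3 -> A S

CYK fill:
  T[0,0] 'b' = {A,T1}  orig:{A}
  T[1,1] 'b' = {A,T1}  orig:{A}
  T[2,2] 'b' = {A,T1}  orig:{A}
  T[3,3] 'a' = {S,T0}  orig:{S}
  T[0,1] 'bb' = {B}
  T[1,2] 'bb' = {B}
  T[2,3] 'ba' = {X3}  orig:{}
  T[0,2] 'bbb' = ∅
  T[1,3] 'bba' = ∅
  T[0,3] 'bbba' = {S}

S ∈ T[0,3] ⇒ YES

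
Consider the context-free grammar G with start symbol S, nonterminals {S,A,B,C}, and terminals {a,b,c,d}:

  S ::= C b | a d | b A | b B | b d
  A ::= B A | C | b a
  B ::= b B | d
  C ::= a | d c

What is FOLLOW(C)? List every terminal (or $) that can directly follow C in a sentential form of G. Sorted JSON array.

FIRST iteration:
pass 1:
  A via A→b a: +{b}
  B via B→b B: +{b}
  B via B→d: +{d}
  C via C→a: +{a}
  C via C→d c: +{d}
  S via S→C b: +{a,d}
  S via S→b A: +{b}
  FIRST[S]={a,b,d}  FIRST[A]={b}  FIRST[B]={b,d}  FIRST[C]={a,d}
pass 2:
  A via A→B A: +{d}
  A via A→C: +{a}
  FIRST[S]={a,b,d}  FIRST[A]={a,b,d}  FIRST[B]={b,d}  FIRST[C]={a,d}
pass 3: done
  FIRST[S]={a,b,d}  FIRST[A]={a,b,d}  FIRST[B]={b,d}  FIRST[C]={a,d}

FOLLOW iteration:
FOLLOW(S) := {$}
iter 1:
  A→B A: FOLLOW(B) ⊇ FIRST(A) = {a,b,d}; new: +{a,b,d}
  S→C b: FOLLOW(C) ⊇ FIRST(b) = {b}; new: +{b}
  S→b A: FOLLOW(A) ⊇ FOLLOW(S) ⊇ {$}; new: +{$}
  S→b B: FOLLOW(B) ⊇ FOLLOW(S) ⊇ {$}; new: +{$}
  S: {$}  A: {$}  B: {$,a,b,d}  C: {b}
iter 2:
  A→C: FOLLOW(C) ⊇ FOLLOW(A) ⊇ {$}; new: +{$}
  S: {$}  A: {$}  B: {$,a,b,d}  C: {$,b}
iter 3: — fixpoint
  S: {$}  A: {$}  B: {$,a,b,d}  C: {$,b}

FOLLOW(C) = ["$", "b"]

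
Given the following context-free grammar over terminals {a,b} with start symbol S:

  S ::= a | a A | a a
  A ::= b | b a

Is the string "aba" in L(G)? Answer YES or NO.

CNF form of G:
  S -> T1 A | T1 T1 | a
  A -> T0 T1 | b
  T0 -> b
  T1 -> a

Fill CYK table bottom-up:
  T[0,0] 'a' = {S,T1}  orig:{S}
  T[1,1] 'b' = {A,T0}  orig:{A}
  T[2,2] 'a' = {S,T1}  orig:{S}
  T[0,1] 'ab' = {S}
  T[1,2] 'ba' = {A}
  T[0,2] 'aba' = {S}

S ∈ T[0,2] ⇒ YES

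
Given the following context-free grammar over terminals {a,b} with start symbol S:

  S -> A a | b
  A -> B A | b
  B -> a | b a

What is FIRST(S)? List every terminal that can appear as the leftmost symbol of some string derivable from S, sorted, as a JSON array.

FIRST iteration:
pass 1:
  A via A→b: +{b}
  B via B→a: +{a}
  B via B→b a: +{b}
  S via S→A a: +{b}
  FIRST(S)={b}  FIRST(A)={b}  FIRST(B)={a,b}
pass 2:
  A via A→B A: +{a}
  S via S→A a: +{a}
  FIRST(S)={a,b}  FIRST(A)={a,b}  FIRST(B)={a,b}
pass 3: — fixpoint
  FIRST(S)={a,b}  FIRST(A)={a,b}  FIRST(B)={a,b}

FIRST(S) = ["a", "b"]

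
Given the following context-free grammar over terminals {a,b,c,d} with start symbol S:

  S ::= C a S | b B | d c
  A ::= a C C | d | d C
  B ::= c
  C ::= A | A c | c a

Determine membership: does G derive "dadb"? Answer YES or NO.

CNF form of G:
  S -> C X6 | T1 T2 | T3 B
  A -> T0 X4 | T1 C | d
  B -> c
  C -> A T2 | T0 X5 | T1 C | T2 T0 | d
  T0 -> a
  T1 -> d
  T2 -> c
  T3 -> b
  X4 -> C C
  X5 -> C C
  X6 -> T0 S

Fill CYK table bottom-up:
  T[0,0] 'd' = {A,C,T1}  orig:{A,C}
  T[1,1] 'a' = {T0}  orig:{}
  T[2,2] 'd' = {A,C,T1}  orig:{A,C}
  T[3,3] 'b' = {T3}  orig:{}
  T[0,1] 'da' = ∅
  T[1,2] 'ad' = ∅
  T[2,3] 'db' = ∅
  T[0,2] 'dad' = ∅
  T[1,3] 'adb' = ∅
  T[0,3] 'dadb' = ∅

S ∉ T[0,3] ⇒ NO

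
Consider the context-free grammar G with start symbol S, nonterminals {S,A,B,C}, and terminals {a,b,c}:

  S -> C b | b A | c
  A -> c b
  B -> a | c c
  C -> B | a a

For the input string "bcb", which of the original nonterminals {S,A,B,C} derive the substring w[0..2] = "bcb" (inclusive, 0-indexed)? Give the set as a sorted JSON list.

Convert to CNF:
  S -> C T1 | T1 A | c
  A -> T0 T1
  B -> T0 T0 | a
  C -> T0 T0 | T2 T2 | a
  T0 -> c
  T1 -> b
  T2 -> a

Fill CYK table bottom-up, restricted to cells inside w[0..2]:
  T[0,0] 'b' = {T1}  orig:{}
  T[1,1] 'c' = {S,T0}  orig:{S}
  T[2,2] 'b' = {T1}  orig:{}
  T[0,1] 'bc' = ∅
  T[1,2] 'cb' = {A}
  T[0,2] 'bcb' = {S}

Original NTs in T[0,2] deriving "bcb": ["S"]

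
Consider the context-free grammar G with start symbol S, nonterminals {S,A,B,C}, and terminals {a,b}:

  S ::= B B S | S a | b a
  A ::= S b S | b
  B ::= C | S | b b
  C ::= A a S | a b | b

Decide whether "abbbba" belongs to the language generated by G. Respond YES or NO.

CNF form of G:
  S -> B X6 | S T1 | T0 T1
  A -> S X2 | b
  B -> A X3 | B X4 | S T1 | T0 T0 | T0 T1 | T1 T0 | b
  C -> A X5 | T1 T0 | b
  T0 -> b
  T1 -> a
  X2 -> T0 S
  X3 -> T1 S
  X4 -> B S
  X5 -> T1 S
  X6 -> B S

CYK fill:
  T[0,0] 'a' = {T1}  orig:{}
  T[1,1] 'b' = {A,B,C,T0}  orig:{A,B,C}
  T[2,2] 'b' = {A,B,C,T0}  orig:{A,B,C}
  T[3,3] 'b' = {A,B,C,T0}  orig:{A,B,C}
  T[4,4] 'b' = {A,B,C,T0}  orig:{A,B,C}
  T[5,5] 'a' = {T1}  orig:{}
  T[0,1] 'ab' = {B,C}
  T[1,2] 'bb' = {B}
  T[2,3] 'bb' = {B}
  T[3,4] 'bb' = {B}
  T[4,5] 'ba' = {B,S}
  T[0,2] 'abb' = ∅
  T[1,3] 'bbb' = ∅
  T[2,4] 'bbb' = ∅
  T[3,5] 'bba' = {X2,X4,X6}  orig:{}
  T[0,3] 'abbb' = ∅
  T[1,4] 'bbbb' = ∅
  T[2,5] 'bbba' = {B,S,X4,X6}  orig:{B,S}
  T[0,4] 'abbbb' = ∅
  T[1,5] 'bbbba' = {B,S,X2,X4,X6}  orig:{B,S}
  T[0,5] 'abbbba' = {B,S,X3,X4,X5,X6}  orig:{B,S}

S ∈ T[0,5] ⇒ YES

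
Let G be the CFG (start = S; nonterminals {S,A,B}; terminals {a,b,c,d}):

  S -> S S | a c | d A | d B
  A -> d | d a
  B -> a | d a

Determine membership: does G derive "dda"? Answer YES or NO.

Convert to CNF:
  S -> S S | T0 A | T0 B | T1 T2
  A -> T0 T1 | d
  B -> T0 T1 | a
  T0 -> d
  T1 -> a
  T2 -> c

CYK fill:
  T[0,0] 'd' = {A,T0}  orig:{A}
  T[1,1] 'd' = {A,T0}  orig:{A}
  T[2,2] 'a' = {B,T1}  orig:{B}
  T[0,1] 'dd' = {S}
  T[1,2] 'da' = {A,B,S}
  T[0,2] 'dda' = {S}

S ∈ T[0,2] ⇒ YES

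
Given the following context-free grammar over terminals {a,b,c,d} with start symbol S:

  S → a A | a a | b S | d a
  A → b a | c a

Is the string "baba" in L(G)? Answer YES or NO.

CNF form of G:
  S -> T0 S | T1 A | T1 T1 | T3 T1
  A -> T0 T1 | T2 T1
  T0 -> b
  T1 -> a
  T2 -> c
  T3 -> d

CYK fill:
  cell(0,0) b: {T0}  orig:{}
  cell(1,1) a: {T1}  orig:{}
  cell(2,2) b: {T0}  orig:{}
  cell(3,3) a: {T1}  orig:{}
  cell(0,1) ba: {A}
  cell(1,2) ab: ∅
  cell(2,3) ba: {A}
  cell(0,2) bab: ∅
  cell(1,3) aba: {S}
  cell(0,3) baba: {S}

S ∈ T[0,3] ⇒ YES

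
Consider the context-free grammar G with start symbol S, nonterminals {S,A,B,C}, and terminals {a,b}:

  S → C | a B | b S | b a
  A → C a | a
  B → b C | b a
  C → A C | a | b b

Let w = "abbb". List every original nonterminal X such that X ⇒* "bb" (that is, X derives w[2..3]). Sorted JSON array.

CNF form of G:
  S -> A C | T0 B | T1 S | T1 T0 | T1 T1 | a
  A -> C T0 | a
  B -> T1 C | T1 T0
  C -> A C | T1 T1 | a
  T0 -> a
  T1 -> b

Fill CYK table bottom-up (cells [i..j] with 2 ≤ i ≤ j ≤ 3 only):
  cell(2,2) b: {T1}  orig:{}
  cell(3,3) b: {T1}  orig:{}
  cell(2,3) bb: {C,S}

Original NTs in T[2,3] deriving "bb": ["C", "S"]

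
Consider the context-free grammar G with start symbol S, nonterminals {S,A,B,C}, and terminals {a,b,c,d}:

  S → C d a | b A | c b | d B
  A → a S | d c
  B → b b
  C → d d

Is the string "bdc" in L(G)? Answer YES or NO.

Convert to CNF:
  S -> C X4 | T1 B | T2 T3 | T3 A
  A -> T0 S | T1 T2
  B -> T3 T3
  C -> T1 T1
  T0 -> a
  T1 -> d
  T2 -> c
  T3 -> b
  X4 -> T1 T0

CYK table (by increasing span):
  T[0,0] 'b' = {T3}  orig:{}
  T[1,1] 'd' = {T1}  orig:{}
  T[2,2] 'c' = {T2}  orig:{}
  T[0,1] 'bd' = ∅
  T[1,2] 'dc' = {A}
  T[0,2] 'bdc' = {S}

S ∈ T[0,2] ⇒ YES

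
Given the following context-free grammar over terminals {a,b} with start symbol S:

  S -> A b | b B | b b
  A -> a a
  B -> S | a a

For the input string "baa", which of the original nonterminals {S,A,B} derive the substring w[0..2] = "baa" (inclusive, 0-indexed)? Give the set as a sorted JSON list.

Convert to CNF:
  S -> A T1 | T1 B | T1 T1
  A -> T0 T0
  B -> A T1 | T0 T0 | T1 B | T1 T1
  T0 -> a
  T1 -> b

CYK table (by increasing span) (cells [i..j] with 0 ≤ i ≤ j ≤ 2 only):
  [0..0]={T1}  "b"  orig:{}
  [1..1]={T0}  "a"  orig:{}
  [2..2]={T0}  "a"  orig:{}
  [0..1]=∅  "ba"
  [1..2]={A,B}  "aa"
  [0..2]={B,S}  "baa"

Original NTs in T[0,2] deriving "baa": ["B", "S"]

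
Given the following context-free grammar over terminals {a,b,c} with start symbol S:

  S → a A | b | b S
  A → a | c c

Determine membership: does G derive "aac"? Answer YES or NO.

CNF form of G:
  S -> T1 A | T2 S | b
  A -> T0 T0 | a
  T0 -> c
  T1 -> a
  T2 -> b

CYK fill:
  cell(0,0) a: {A,T1}  orig:{A}
  cell(1,1) a: {A,T1}  orig:{A}
  cell(2,2) c: {T0}  orig:{}
  cell(0,1) aa: {S}
  cell(1,2) ac: ∅
  cell(0,2) aac: ∅

S ∉ T[0,2] ⇒ NO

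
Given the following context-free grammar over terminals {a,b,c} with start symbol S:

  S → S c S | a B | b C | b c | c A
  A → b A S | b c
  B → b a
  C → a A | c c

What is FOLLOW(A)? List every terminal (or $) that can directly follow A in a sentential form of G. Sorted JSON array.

FIRST iteration:
pass 1:
  A via A→b A S: +{b}
  B via B→b a: +{b}
  C via C→a A: +{a}
  C via C→c c: +{c}
  S via S→a B: +{a}
  S via S→b C: +{b}
  S via S→c A: +{c}
  S: {a,b,c}  A: {b}  B: {b}  C: {a,c}
pass 2: done
  S: {a,b,c}  A: {b}  B: {b}  C: {a,c}

FOLLOW iteration:
seed FOLLOW(S) with $
[1]
  A→b A S: FOLLOW(A) ⊇ FIRST(S) = {a,b,c}; new: +{a,b,c}
  A→b A S: FOLLOW(S) ⊇ FOLLOW(A) ⊇ {a,b,c}; new: +{a,b,c}
  S→a B: FOLLOW(B) ⊇ FOLLOW(S) ⊇ {$,a,b,c}; new: +{$,a,b,c}
  S→b C: FOLLOW(C) ⊇ FOLLOW(S) ⊇ {$,a,b,c}; new: +{$,a,b,c}
  S→c A: FOLLOW(A) ⊇ FOLLOW(S) ⊇ {$,a,b,c}; new: +{$}
  FOLLOW[S]={$,a,b,c}  FOLLOW[A]={$,a,b,c}  FOLLOW[B]={$,a,b,c}  FOLLOW[C]={$,a,b,c}
[2] (no change)
  FOLLOW[S]={$,a,b,c}  FOLLOW[A]={$,a,b,c}  FOLLOW[B]={$,a,b,c}  FOLLOW[C]={$,a,b,c}

FOLLOW(A) = ["$", "a", "b", "c"]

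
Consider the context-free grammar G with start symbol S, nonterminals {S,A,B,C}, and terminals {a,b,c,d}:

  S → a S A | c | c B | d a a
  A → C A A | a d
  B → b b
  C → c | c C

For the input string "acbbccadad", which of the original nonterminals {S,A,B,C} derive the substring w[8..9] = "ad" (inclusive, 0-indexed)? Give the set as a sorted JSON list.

Convert to CNF:
  S -> T0 X5 | T1 X6 | T3 B | c
  A -> C X4 | T0 T1
  B -> T2 T2
  C -> T3 C | c
  T0 -> a
  T1 -> d
  T2 -> b
  T3 -> c
  X4 -> A A
  X5 -> S A
  X6 -> T0 T0

CYK table (by increasing span) — only the sub-triangle for w[8..9]:
  T[8,8] 'a' = {T0}  orig:{}
  T[9,9] 'd' = {T1}  orig:{}
  T[8,9] 'ad' = {A}

Original NTs in T[8,9] deriving "ad": ["A"]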